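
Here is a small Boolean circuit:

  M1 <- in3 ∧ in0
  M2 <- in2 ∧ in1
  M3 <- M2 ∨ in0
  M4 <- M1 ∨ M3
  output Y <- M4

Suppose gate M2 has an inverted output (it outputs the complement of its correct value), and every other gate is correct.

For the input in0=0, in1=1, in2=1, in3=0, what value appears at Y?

Propagate with M2 forced: M1=0, M2=0 [inverted output], M3=0, M4=0.
So Y = 0. (Without the fault it would be 1.)

0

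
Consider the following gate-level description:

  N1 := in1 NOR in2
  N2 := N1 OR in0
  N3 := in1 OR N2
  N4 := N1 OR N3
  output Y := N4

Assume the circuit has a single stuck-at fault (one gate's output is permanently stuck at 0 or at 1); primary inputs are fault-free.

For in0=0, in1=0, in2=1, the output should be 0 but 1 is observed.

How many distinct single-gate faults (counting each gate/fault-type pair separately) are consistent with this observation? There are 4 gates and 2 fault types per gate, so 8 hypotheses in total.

4

Fault-free: N1=0, N2=0, N3=0, N4=0 → 0. Observed 1.
  N1 stuck-at-0: output 0 ✗
  N1 stuck-at-1: output 1 ✓
  N2 stuck-at-0: output 0 ✗
  N2 stuck-at-1: output 1 ✓
  N3 stuck-at-0: output 0 ✗
  N3 stuck-at-1: output 1 ✓
  N4 stuck-at-0: output 0 ✗
  N4 stuck-at-1: output 1 ✓
Consistent faults: {N1 stuck-at-1, N2 stuck-at-1, N3 stuck-at-1, N4 stuck-at-1} — 4 in all.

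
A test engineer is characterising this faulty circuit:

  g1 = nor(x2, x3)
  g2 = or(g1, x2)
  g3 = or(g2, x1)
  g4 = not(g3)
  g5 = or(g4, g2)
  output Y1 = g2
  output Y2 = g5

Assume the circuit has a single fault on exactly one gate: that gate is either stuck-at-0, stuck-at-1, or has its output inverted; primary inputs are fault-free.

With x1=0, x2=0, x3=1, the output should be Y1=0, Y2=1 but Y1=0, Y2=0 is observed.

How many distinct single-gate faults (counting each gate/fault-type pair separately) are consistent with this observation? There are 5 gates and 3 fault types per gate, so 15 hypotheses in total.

Fault-free: g1=0, g2=0, g3=0, g4=1, g5=1 → Y1=0, Y2=1. Observed Y1=0, Y2=0.
  g1: none of the 3 fault types match ✗
  g2: none of the 3 fault types match ✗
  g3: stuck-at-1, inverted output ✓; others ✗
  g4: stuck-at-0, inverted output ✓; others ✗
  g5: stuck-at-0, inverted output ✓; others ✗
Consistent faults: {g3 stuck-at-1, g3 inverted output, g4 stuck-at-0, g4 inverted output, g5 stuck-at-0, g5 inverted output} — 6 in all.

6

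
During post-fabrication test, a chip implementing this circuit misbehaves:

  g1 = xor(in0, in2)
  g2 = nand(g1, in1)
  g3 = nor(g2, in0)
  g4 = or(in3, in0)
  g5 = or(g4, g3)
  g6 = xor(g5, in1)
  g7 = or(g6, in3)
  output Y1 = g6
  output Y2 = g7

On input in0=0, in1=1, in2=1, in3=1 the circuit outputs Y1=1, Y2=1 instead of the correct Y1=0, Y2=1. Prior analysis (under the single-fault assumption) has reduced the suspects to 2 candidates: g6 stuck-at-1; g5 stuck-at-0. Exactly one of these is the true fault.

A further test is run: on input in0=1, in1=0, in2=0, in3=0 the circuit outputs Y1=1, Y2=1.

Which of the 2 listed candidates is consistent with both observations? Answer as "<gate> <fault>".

Evaluate each candidate on input in0=1, in1=0, in2=0, in3=0:
  g6 stuck-at-1: g1=1, g2=1, g3=0, g4=1, g5=1, g6=1 [stuck-at-1], g7=1 → Y1=1, Y2=1 — matches
  g5 stuck-at-0: g1=1, g2=1, g3=0, g4=1, g5=0 [stuck-at-0], g6=0, g7=0 → Y1=0, Y2=0 — eliminated
Only g6 stuck-at-1 reproduces the observed Y1=1, Y2=1.

g6 stuck-at-1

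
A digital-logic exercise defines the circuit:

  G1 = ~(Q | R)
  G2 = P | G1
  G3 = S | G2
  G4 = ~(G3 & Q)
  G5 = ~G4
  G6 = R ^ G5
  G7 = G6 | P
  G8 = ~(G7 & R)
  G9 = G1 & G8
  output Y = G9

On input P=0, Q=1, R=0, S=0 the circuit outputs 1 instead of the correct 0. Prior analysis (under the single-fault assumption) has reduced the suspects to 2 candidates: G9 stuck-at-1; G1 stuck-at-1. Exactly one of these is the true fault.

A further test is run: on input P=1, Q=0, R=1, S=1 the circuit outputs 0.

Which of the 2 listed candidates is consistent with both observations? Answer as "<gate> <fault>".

G1 stuck-at-1

Evaluate each candidate on input P=1, Q=0, R=1, S=1:
  G9 stuck-at-1: G1=0, G2=1, G3=1, G4=1, G5=0, G6=1, G7=1, G8=0, G9=1 [stuck-at-1] → 1 — eliminated
  G1 stuck-at-1: G1=1 [stuck-at-1], G2=1, G3=1, G4=1, G5=0, G6=1, G7=1, G8=0, G9=0 → 0 — matches
Only G1 stuck-at-1 reproduces the observed 0.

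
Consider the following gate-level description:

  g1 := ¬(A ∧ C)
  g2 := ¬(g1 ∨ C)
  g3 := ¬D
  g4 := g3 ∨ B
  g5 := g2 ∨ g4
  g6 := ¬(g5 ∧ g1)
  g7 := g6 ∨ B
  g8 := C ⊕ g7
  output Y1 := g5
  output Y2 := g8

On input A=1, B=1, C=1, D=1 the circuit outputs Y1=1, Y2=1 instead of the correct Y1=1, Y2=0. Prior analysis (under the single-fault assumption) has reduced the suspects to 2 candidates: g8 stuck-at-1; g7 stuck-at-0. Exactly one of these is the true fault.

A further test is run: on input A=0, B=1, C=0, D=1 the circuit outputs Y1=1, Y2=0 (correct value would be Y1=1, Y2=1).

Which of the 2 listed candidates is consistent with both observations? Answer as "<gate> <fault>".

Evaluate each candidate on input A=0, B=1, C=0, D=1:
  g8 stuck-at-1: g1=1, g2=0, g3=0, g4=1, g5=1, g6=0, g7=1, g8=1 [stuck-at-1] → Y1=1, Y2=1 — eliminated
  g7 stuck-at-0: g1=1, g2=0, g3=0, g4=1, g5=1, g6=0, g7=0 [stuck-at-0], g8=0 → Y1=1, Y2=0 — matches
Only g7 stuck-at-0 reproduces the observed Y1=1, Y2=0.

g7 stuck-at-0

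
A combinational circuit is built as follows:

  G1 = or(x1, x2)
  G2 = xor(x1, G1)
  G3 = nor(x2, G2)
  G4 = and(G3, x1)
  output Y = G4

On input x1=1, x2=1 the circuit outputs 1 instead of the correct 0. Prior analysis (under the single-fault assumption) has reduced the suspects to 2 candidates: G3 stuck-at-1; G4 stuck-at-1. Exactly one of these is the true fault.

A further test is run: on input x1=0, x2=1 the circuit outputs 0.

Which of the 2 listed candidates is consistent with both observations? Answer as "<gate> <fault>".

G3 stuck-at-1

Evaluate each candidate on input x1=0, x2=1:
  G3 stuck-at-1: G1=1, G2=1, G3=1 [stuck-at-1], G4=0 → 0 — matches
  G4 stuck-at-1: G1=1, G2=1, G3=0, G4=1 [stuck-at-1] → 1 — eliminated
Only G3 stuck-at-1 reproduces the observed 0.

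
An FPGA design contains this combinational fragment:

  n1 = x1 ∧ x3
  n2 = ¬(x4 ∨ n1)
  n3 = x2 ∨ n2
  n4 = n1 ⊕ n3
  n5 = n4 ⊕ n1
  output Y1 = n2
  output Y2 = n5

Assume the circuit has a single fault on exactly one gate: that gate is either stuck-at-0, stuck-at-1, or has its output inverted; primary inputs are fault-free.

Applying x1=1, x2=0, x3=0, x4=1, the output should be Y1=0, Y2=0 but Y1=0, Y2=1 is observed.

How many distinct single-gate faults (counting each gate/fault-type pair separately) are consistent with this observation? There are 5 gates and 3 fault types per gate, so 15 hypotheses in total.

6

Fault-free: n1=0, n2=0, n3=0, n4=0, n5=0 → Y1=0, Y2=0. Observed Y1=0, Y2=1.
  n1: none of the 3 fault types match ✗
  n2: none of the 3 fault types match ✗
  n3: stuck-at-1, inverted output ✓; others ✗
  n4: stuck-at-1, inverted output ✓; others ✗
  n5: stuck-at-1, inverted output ✓; others ✗
Consistent faults: {n3 stuck-at-1, n3 inverted output, n4 stuck-at-1, n4 inverted output, n5 stuck-at-1, n5 inverted output} — 6 in all.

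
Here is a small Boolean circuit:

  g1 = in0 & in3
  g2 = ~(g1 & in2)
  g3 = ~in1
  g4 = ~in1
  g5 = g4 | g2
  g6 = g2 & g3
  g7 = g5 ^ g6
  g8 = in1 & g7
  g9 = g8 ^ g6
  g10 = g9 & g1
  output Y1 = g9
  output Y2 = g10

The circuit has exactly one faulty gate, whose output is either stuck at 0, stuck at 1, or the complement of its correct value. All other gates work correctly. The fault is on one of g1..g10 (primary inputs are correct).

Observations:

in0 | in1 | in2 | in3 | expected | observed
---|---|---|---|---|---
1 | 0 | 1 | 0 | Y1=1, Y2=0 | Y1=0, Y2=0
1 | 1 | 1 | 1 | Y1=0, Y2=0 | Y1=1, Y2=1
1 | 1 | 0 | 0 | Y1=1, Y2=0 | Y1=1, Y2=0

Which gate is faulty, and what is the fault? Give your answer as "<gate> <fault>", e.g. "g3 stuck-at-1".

Fault-free values for test 1 (in0=1, in1=0, in2=1, in3=0): g1=0, g2=1, g3=1, g4=1, g5=1, g6=1, g7=0, g8=0, g9=1, g10=0, giving Y1=1, Y2=0. Observed Y1=0, Y2=0.
Test 1: faults giving observed Y1=0, Y2=0 are {g1 stuck-at-1, g1 inverted output, g2 stuck-at-0, g2 inverted output, g3 stuck-at-0, g3 inverted output, g6 stuck-at-0, g6 inverted output, g8 stuck-at-1, g8 inverted output, g9 stuck-at-0, g9 inverted output}.
Test 2 (in0=1, in1=1, in2=1, in3=1): fault-free g1=1, g2=0, g3=0, g4=0, g5=0, g6=0, g7=0, g8=0, g9=0, g10=0 → Y1=0, Y2=0; observed Y1=1, Y2=1. Eliminates g1 stuck-at-1, g1 inverted output, g2 stuck-at-0, g3 stuck-at-0, g3 inverted output, g6 stuck-at-0, g6 inverted output, g9 stuck-at-0.
Test 3 (in0=1, in1=1, in2=0, in3=0): fault-free g1=0, g2=1, g3=0, g4=0, g5=1, g6=0, g7=1, g8=1, g9=1, g10=0 → Y1=1, Y2=0; observed Y1=1, Y2=0. Eliminates g2 inverted output, g8 inverted output, g9 inverted output.
Only g8 stuck-at-1 is consistent with every test.

g8 stuck-at-1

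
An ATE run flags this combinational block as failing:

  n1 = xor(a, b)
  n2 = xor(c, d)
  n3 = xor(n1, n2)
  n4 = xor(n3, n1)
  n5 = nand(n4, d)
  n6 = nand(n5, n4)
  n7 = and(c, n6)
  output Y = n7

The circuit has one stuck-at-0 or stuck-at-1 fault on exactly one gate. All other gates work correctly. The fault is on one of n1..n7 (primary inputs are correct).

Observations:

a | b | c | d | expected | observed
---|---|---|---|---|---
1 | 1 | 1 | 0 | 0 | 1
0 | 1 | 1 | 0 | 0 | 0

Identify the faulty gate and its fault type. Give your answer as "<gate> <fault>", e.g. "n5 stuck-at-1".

Fault-free values for test 1 (a=1, b=1, c=1, d=0): n1=0, n2=1, n3=1, n4=1, n5=1, n6=0, n7=0, giving Y=0. Observed 1.
Test 1: faults giving observed 1 are {n2 stuck-at-0, n3 stuck-at-0, n4 stuck-at-0, n5 stuck-at-0, n6 stuck-at-1, n7 stuck-at-1}.
Test 2 (a=0, b=1, c=1, d=0): fault-free n1=1, n2=1, n3=0, n4=1, n5=1, n6=0, n7=0 → 0; observed 0. Eliminates n2 stuck-at-0, n4 stuck-at-0, n5 stuck-at-0, n6 stuck-at-1, n7 stuck-at-1.
Only n3 stuck-at-0 is consistent with every test.

n3 stuck-at-0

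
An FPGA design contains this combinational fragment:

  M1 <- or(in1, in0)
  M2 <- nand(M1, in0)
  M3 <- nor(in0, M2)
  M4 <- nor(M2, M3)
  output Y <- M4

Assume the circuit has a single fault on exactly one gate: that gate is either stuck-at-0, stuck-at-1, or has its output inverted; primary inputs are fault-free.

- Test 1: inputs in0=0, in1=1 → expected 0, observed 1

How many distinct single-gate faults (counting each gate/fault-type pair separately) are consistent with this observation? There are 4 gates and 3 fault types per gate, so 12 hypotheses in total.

2

Fault-free: M1=1, M2=1, M3=0, M4=0 → 0. Observed 1.
  M1 stuck-at-0: output 0 ✗
  M1 stuck-at-1: output 0 ✗
  M1 inverted output: output 0 ✗
  M2 stuck-at-0: output 0 ✗
  M2 stuck-at-1: output 0 ✗
  M2 inverted output: output 0 ✗
  M3 stuck-at-0: output 0 ✗
  M3 stuck-at-1: output 0 ✗
  M3 inverted output: output 0 ✗
  M4 stuck-at-0: output 0 ✗
  M4 stuck-at-1: output 1 ✓
  M4 inverted output: output 1 ✓
Consistent faults: {M4 stuck-at-1, M4 inverted output} — 2 in all.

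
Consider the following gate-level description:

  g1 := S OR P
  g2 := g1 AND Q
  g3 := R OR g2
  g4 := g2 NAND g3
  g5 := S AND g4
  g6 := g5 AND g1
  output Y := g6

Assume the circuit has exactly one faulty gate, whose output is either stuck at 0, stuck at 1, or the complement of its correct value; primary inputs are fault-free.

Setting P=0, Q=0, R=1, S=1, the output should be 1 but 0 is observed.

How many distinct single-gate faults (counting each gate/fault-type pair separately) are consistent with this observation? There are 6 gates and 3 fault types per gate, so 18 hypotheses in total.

Fault-free: g1=1, g2=0, g3=1, g4=1, g5=1, g6=1 → 1. Observed 0.
  g1: stuck-at-0, inverted output ✓; others ✗
  g2: stuck-at-1, inverted output ✓; others ✗
  g3: none of the 3 fault types match ✗
  g4: stuck-at-0, inverted output ✓; others ✗
  g5: stuck-at-0, inverted output ✓; others ✗
  g6: stuck-at-0, inverted output ✓; others ✗
Consistent faults: {g1 stuck-at-0, g1 inverted output, g2 stuck-at-1, g2 inverted output, g4 stuck-at-0, g4 inverted output, g5 stuck-at-0, g5 inverted output, g6 stuck-at-0, g6 inverted output} — 10 in all.

10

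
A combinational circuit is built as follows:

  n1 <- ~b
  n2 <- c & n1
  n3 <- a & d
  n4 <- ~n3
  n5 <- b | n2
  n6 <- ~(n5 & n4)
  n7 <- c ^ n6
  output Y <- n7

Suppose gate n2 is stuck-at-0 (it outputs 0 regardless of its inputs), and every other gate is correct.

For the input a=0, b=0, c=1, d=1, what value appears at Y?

0

Propagate with n2 forced: n1=1, n2=0 [stuck-at-0], n3=0, n4=1, n5=0, n6=1, n7=0.
So Y = 0. (Without the fault it would be 1.)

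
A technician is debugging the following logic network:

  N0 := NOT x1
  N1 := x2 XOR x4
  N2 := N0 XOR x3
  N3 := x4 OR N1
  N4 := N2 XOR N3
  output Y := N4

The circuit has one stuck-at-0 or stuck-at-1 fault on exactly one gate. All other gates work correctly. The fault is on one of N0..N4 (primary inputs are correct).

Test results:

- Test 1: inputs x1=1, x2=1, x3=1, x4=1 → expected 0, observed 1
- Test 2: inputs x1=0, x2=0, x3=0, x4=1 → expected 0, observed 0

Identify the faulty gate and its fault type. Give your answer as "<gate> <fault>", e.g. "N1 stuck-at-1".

N0 stuck-at-1

Fault-free values for test 1 (x1=1, x2=1, x3=1, x4=1): N0=0, N1=0, N2=1, N3=1, N4=0, giving Y=0. Observed 1.
Test 1: faults giving observed 1 are {N0 stuck-at-1, N2 stuck-at-0, N3 stuck-at-0, N4 stuck-at-1}.
Test 2 (x1=0, x2=0, x3=0, x4=1): fault-free N0=1, N1=1, N2=1, N3=1, N4=0 → 0; observed 0. Eliminates N2 stuck-at-0, N3 stuck-at-0, N4 stuck-at-1.
Only N0 stuck-at-1 is consistent with every test.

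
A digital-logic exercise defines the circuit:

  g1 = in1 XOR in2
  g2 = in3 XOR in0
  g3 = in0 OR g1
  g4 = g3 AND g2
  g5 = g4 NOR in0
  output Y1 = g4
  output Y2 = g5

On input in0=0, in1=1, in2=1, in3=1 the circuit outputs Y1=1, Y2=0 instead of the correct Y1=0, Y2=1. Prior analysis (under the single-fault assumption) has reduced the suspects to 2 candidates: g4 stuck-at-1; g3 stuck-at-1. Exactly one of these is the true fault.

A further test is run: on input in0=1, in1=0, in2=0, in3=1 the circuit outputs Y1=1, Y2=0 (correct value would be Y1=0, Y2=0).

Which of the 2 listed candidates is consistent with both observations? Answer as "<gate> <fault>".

Evaluate each candidate on input in0=1, in1=0, in2=0, in3=1:
  g4 stuck-at-1: g1=0, g2=0, g3=1, g4=1 [stuck-at-1], g5=0 → Y1=1, Y2=0 — matches
  g3 stuck-at-1: g1=0, g2=0, g3=1 [stuck-at-1], g4=0, g5=0 → Y1=0, Y2=0 — eliminated
Only g4 stuck-at-1 reproduces the observed Y1=1, Y2=0.

g4 stuck-at-1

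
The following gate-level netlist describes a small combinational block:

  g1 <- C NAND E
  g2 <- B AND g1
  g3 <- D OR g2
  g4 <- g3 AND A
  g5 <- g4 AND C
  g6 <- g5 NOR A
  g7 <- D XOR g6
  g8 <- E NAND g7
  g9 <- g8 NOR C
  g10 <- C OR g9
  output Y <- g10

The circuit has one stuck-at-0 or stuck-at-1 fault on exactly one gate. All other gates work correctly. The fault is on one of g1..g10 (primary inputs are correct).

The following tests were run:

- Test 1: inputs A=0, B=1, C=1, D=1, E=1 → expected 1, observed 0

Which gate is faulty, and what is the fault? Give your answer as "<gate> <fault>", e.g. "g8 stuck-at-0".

Fault-free values for test 1 (A=0, B=1, C=1, D=1, E=1): g1=0, g2=0, g3=1, g4=0, g5=0, g6=1, g7=0, g8=1, g9=0, g10=1, giving Y=1. Observed 0.
Test 1: faults giving observed 0 are {g10 stuck-at-0}.
Only g10 stuck-at-0 is consistent with every test.

g10 stuck-at-0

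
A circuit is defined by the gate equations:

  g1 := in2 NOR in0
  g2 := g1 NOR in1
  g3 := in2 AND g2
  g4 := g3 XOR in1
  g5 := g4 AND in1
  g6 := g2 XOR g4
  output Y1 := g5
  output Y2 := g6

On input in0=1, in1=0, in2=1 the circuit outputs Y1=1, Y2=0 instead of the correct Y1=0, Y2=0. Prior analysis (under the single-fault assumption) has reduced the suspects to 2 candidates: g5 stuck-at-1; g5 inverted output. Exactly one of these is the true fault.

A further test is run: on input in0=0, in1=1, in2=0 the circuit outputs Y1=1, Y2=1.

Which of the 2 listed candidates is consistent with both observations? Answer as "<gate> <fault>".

Evaluate each candidate on input in0=0, in1=1, in2=0:
  g5 stuck-at-1: g1=1, g2=0, g3=0, g4=1, g5=1 [stuck-at-1], g6=1 → Y1=1, Y2=1 — matches
  g5 inverted output: g1=1, g2=0, g3=0, g4=1, g5=0 [inverted output], g6=1 → Y1=0, Y2=1 — eliminated
Only g5 stuck-at-1 reproduces the observed Y1=1, Y2=1.

g5 stuck-at-1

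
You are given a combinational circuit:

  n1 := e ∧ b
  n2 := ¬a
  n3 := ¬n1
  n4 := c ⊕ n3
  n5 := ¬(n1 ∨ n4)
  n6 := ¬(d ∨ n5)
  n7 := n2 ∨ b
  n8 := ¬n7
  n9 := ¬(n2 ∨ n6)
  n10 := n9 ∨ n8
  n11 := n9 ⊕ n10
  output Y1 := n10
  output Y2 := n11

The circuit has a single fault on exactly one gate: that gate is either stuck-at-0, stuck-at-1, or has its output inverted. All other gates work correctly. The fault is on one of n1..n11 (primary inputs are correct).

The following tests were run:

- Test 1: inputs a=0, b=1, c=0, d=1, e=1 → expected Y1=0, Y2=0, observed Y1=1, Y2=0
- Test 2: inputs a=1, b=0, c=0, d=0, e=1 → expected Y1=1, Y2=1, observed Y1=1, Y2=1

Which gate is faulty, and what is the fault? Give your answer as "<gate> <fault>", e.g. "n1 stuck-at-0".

Fault-free values for test 1 (a=0, b=1, c=0, d=1, e=1): n1=1, n2=1, n3=0, n4=0, n5=0, n6=0, n7=1, n8=0, n9=0, n10=0, n11=0, giving Y1=0, Y2=0. Observed Y1=1, Y2=0.
Test 1: faults giving observed Y1=1, Y2=0 are {n2 stuck-at-0, n2 inverted output, n9 stuck-at-1, n9 inverted output}.
Test 2 (a=1, b=0, c=0, d=0, e=1): fault-free n1=0, n2=0, n3=1, n4=1, n5=0, n6=1, n7=0, n8=1, n9=0, n10=1, n11=1 → Y1=1, Y2=1; observed Y1=1, Y2=1. Eliminates n2 inverted output, n9 stuck-at-1, n9 inverted output.
Only n2 stuck-at-0 is consistent with every test.

n2 stuck-at-0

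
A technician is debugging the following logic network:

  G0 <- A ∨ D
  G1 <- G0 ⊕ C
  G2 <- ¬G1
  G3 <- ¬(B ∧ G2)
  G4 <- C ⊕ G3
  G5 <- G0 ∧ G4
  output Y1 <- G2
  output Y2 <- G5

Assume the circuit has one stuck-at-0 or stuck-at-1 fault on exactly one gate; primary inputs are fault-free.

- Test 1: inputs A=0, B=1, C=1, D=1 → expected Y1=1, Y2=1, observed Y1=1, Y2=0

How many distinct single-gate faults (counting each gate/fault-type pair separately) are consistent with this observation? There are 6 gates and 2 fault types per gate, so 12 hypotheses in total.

3

Fault-free: G0=1, G1=0, G2=1, G3=0, G4=1, G5=1 → Y1=1, Y2=1. Observed Y1=1, Y2=0.
  G0 stuck-at-0: output Y1=0, Y2=0 ✗
  G0 stuck-at-1: output Y1=1, Y2=1 ✗
  G1 stuck-at-0: output Y1=1, Y2=1 ✗
  G1 stuck-at-1: output Y1=0, Y2=0 ✗
  G2 stuck-at-0: output Y1=0, Y2=0 ✗
  G2 stuck-at-1: output Y1=1, Y2=1 ✗
  G3 stuck-at-0: output Y1=1, Y2=1 ✗
  G3 stuck-at-1: output Y1=1, Y2=0 ✓
  G4 stuck-at-0: output Y1=1, Y2=0 ✓
  G4 stuck-at-1: output Y1=1, Y2=1 ✗
  G5 stuck-at-0: output Y1=1, Y2=0 ✓
  G5 stuck-at-1: output Y1=1, Y2=1 ✗
Consistent faults: {G3 stuck-at-1, G4 stuck-at-0, G5 stuck-at-0} — 3 in all.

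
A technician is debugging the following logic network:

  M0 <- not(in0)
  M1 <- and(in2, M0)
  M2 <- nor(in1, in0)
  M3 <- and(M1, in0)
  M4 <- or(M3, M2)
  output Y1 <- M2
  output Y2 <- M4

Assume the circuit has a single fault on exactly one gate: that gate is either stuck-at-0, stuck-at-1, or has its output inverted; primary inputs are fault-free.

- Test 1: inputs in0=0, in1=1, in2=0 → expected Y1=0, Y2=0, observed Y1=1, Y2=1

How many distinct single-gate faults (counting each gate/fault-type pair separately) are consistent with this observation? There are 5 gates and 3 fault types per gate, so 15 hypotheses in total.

Fault-free: M0=1, M1=0, M2=0, M3=0, M4=0 → Y1=0, Y2=0. Observed Y1=1, Y2=1.
  M0: none of the 3 fault types match ✗
  M1: none of the 3 fault types match ✗
  M2: stuck-at-1, inverted output ✓; others ✗
  M3: none of the 3 fault types match ✗
  M4: none of the 3 fault types match ✗
Consistent faults: {M2 stuck-at-1, M2 inverted output} — 2 in all.

2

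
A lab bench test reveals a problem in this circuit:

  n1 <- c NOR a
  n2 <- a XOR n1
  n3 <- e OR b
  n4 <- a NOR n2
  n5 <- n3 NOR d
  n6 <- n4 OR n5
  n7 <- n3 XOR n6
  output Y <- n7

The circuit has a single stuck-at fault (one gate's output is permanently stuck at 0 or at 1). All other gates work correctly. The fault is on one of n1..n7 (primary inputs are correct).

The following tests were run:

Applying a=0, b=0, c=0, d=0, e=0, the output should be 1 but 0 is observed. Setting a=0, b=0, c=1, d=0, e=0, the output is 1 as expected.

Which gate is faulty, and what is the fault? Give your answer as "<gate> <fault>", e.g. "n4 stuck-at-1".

n5 stuck-at-0

Fault-free values for test 1 (a=0, b=0, c=0, d=0, e=0): n1=1, n2=1, n3=0, n4=0, n5=1, n6=1, n7=1, giving Y=1. Observed 0.
Test 1: faults giving observed 0 are {n5 stuck-at-0, n6 stuck-at-0, n7 stuck-at-0}.
Test 2 (a=0, b=0, c=1, d=0, e=0): fault-free n1=0, n2=0, n3=0, n4=1, n5=1, n6=1, n7=1 → 1; observed 1. Eliminates n6 stuck-at-0, n7 stuck-at-0.
Only n5 stuck-at-0 is consistent with every test.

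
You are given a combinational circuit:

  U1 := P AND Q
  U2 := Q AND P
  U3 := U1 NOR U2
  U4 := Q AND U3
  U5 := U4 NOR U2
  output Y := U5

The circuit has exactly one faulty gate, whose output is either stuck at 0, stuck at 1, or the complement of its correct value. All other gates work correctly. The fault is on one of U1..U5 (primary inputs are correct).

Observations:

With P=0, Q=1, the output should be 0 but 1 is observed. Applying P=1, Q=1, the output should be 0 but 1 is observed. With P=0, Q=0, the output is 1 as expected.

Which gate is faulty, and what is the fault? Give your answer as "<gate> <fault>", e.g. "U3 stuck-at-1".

U5 stuck-at-1

Fault-free values for test 1 (P=0, Q=1): U1=0, U2=0, U3=1, U4=1, U5=0, giving Y=0. Observed 1.
Test 1: faults giving observed 1 are {U1 stuck-at-1, U1 inverted output, U3 stuck-at-0, U3 inverted output, U4 stuck-at-0, U4 inverted output, U5 stuck-at-1, U5 inverted output}.
Test 2 (P=1, Q=1): fault-free U1=1, U2=1, U3=0, U4=0, U5=0 → 0; observed 1. Eliminates U1 stuck-at-1, U1 inverted output, U3 stuck-at-0, U3 inverted output, U4 stuck-at-0, U4 inverted output.
Test 3 (P=0, Q=0): fault-free U1=0, U2=0, U3=1, U4=0, U5=1 → 1; observed 1. Eliminates U5 inverted output.
Only U5 stuck-at-1 is consistent with every test.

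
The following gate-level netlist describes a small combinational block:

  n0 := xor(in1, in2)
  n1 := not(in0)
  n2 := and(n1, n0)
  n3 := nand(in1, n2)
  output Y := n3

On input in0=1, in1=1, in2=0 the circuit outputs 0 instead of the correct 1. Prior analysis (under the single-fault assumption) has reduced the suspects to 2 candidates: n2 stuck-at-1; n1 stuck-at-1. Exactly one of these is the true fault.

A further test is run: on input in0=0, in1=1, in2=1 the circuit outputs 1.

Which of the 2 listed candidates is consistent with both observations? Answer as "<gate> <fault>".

n1 stuck-at-1

Evaluate each candidate on input in0=0, in1=1, in2=1:
  n2 stuck-at-1: n0=0, n1=1, n2=1 [stuck-at-1], n3=0 → 0 — eliminated
  n1 stuck-at-1: n0=0, n1=1 [stuck-at-1], n2=0, n3=1 → 1 — matches
Only n1 stuck-at-1 reproduces the observed 1.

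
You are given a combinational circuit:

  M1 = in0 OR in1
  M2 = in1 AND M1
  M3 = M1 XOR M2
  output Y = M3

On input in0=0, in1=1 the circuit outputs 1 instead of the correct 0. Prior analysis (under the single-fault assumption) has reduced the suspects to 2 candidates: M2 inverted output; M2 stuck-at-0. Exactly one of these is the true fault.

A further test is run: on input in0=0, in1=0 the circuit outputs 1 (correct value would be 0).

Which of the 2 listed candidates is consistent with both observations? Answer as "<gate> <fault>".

Evaluate each candidate on input in0=0, in1=0:
  M2 inverted output: M1=0, M2=1 [inverted output], M3=1 → 1 — matches
  M2 stuck-at-0: M1=0, M2=0 [stuck-at-0], M3=0 → 0 — eliminated
Only M2 inverted output reproduces the observed 1.

M2 inverted output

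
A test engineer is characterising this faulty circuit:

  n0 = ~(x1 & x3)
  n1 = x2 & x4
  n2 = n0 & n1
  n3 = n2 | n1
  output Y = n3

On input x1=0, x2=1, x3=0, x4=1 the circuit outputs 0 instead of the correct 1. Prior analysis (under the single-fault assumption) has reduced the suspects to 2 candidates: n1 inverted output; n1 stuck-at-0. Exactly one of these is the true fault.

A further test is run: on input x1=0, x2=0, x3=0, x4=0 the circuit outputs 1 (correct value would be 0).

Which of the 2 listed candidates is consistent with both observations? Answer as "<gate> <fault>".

n1 inverted output

Evaluate each candidate on input x1=0, x2=0, x3=0, x4=0:
  n1 inverted output: n0=1, n1=1 [inverted output], n2=1, n3=1 → 1 — matches
  n1 stuck-at-0: n0=1, n1=0 [stuck-at-0], n2=0, n3=0 → 0 — eliminated
Only n1 inverted output reproduces the observed 1.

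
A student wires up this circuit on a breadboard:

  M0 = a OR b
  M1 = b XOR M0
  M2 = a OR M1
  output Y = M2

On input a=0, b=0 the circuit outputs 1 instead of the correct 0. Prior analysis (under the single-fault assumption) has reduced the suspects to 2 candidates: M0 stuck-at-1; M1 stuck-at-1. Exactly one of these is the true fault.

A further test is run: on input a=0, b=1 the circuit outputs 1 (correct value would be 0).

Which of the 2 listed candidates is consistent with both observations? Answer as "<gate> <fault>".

M1 stuck-at-1

Evaluate each candidate on input a=0, b=1:
  M0 stuck-at-1: M0=1 [stuck-at-1], M1=0, M2=0 → 0 — eliminated
  M1 stuck-at-1: M0=1, M1=1 [stuck-at-1], M2=1 → 1 — matches
Only M1 stuck-at-1 reproduces the observed 1.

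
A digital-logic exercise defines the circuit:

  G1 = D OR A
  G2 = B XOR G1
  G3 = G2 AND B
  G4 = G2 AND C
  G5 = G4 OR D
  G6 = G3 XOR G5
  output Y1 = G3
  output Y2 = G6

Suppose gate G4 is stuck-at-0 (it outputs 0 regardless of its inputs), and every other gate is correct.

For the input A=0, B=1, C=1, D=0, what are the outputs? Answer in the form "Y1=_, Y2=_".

Y1=1, Y2=1

Propagate with G4 forced: G1=0, G2=1, G3=1, G4=0 [stuck-at-0], G5=0, G6=1.
So the outputs are Y1=1, Y2=1. (Without the fault they would be Y1=1, Y2=0.)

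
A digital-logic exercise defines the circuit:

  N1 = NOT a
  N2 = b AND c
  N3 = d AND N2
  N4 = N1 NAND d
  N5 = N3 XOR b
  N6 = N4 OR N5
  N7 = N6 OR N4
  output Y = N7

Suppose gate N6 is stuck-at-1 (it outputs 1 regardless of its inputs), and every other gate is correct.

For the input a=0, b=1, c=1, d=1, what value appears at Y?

Propagate with N6 forced: N1=1, N2=1, N3=1, N4=0, N5=0, N6=1 [stuck-at-1], N7=1.
So Y = 1. (Without the fault it would be 0.)

1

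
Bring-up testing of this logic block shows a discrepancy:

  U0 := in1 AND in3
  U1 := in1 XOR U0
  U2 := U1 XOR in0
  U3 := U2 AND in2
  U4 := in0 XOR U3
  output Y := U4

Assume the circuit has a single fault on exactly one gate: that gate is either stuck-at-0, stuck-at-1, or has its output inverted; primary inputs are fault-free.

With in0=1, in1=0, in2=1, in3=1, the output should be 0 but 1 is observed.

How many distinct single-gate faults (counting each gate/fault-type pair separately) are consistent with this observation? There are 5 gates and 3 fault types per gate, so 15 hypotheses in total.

Fault-free: U0=0, U1=0, U2=1, U3=1, U4=0 → 0. Observed 1.
  U0: stuck-at-1, inverted output ✓; others ✗
  U1: stuck-at-1, inverted output ✓; others ✗
  U2: stuck-at-0, inverted output ✓; others ✗
  U3: stuck-at-0, inverted output ✓; others ✗
  U4: stuck-at-1, inverted output ✓; others ✗
Consistent faults: {U0 stuck-at-1, U0 inverted output, U1 stuck-at-1, U1 inverted output, U2 stuck-at-0, U2 inverted output, U3 stuck-at-0, U3 inverted output, U4 stuck-at-1, U4 inverted output} — 10 in all.

10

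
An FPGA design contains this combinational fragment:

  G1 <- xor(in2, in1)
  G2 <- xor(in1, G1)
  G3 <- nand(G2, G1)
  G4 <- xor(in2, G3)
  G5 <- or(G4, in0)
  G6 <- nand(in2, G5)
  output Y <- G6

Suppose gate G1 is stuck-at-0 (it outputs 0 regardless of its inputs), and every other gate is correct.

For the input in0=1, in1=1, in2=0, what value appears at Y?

Propagate with G1 forced: G1=0 [stuck-at-0], G2=1, G3=1, G4=1, G5=1, G6=1.
So Y = 1. (Same as the fault-free value — the fault is masked on this input.)

1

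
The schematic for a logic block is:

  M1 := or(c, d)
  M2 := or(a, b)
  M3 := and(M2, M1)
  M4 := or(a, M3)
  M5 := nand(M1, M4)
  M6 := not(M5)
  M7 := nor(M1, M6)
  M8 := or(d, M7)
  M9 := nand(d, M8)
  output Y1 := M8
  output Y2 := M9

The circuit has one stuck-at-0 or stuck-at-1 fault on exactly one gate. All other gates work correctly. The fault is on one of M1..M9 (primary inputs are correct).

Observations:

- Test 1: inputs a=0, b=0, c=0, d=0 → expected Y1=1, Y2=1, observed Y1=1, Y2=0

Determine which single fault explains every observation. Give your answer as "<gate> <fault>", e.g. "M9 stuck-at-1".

M9 stuck-at-0

Fault-free values for test 1 (a=0, b=0, c=0, d=0): M1=0, M2=0, M3=0, M4=0, M5=1, M6=0, M7=1, M8=1, M9=1, giving Y1=1, Y2=1. Observed Y1=1, Y2=0.
Test 1: faults giving observed Y1=1, Y2=0 are {M9 stuck-at-0}.
Only M9 stuck-at-0 is consistent with every test.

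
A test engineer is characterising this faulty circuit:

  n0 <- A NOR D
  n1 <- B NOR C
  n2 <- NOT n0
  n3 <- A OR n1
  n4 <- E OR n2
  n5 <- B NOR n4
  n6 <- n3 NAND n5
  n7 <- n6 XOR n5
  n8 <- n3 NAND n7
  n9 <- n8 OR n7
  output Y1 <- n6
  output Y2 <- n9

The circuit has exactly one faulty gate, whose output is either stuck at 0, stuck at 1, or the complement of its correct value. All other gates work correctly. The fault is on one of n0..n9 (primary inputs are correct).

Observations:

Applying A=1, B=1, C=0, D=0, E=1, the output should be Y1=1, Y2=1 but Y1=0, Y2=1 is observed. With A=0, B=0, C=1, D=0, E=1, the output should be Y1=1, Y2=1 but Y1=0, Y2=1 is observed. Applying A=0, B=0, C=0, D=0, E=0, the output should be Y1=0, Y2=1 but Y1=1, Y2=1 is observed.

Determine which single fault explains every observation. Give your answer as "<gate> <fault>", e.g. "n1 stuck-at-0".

n6 inverted output

Fault-free values for test 1 (A=1, B=1, C=0, D=0, E=1): n0=0, n1=0, n2=1, n3=1, n4=1, n5=0, n6=1, n7=1, n8=0, n9=1, giving Y1=1, Y2=1. Observed Y1=0, Y2=1.
Test 1: faults giving observed Y1=0, Y2=1 are {n5 stuck-at-1, n5 inverted output, n6 stuck-at-0, n6 inverted output}.
Test 2 (A=0, B=0, C=1, D=0, E=1): fault-free n0=1, n1=0, n2=0, n3=0, n4=1, n5=0, n6=1, n7=1, n8=1, n9=1 → Y1=1, Y2=1; observed Y1=0, Y2=1. Eliminates n5 stuck-at-1, n5 inverted output.
Test 3 (A=0, B=0, C=0, D=0, E=0): fault-free n0=1, n1=1, n2=0, n3=1, n4=0, n5=1, n6=0, n7=1, n8=0, n9=1 → Y1=0, Y2=1; observed Y1=1, Y2=1. Eliminates n6 stuck-at-0.
Only n6 inverted output is consistent with every test.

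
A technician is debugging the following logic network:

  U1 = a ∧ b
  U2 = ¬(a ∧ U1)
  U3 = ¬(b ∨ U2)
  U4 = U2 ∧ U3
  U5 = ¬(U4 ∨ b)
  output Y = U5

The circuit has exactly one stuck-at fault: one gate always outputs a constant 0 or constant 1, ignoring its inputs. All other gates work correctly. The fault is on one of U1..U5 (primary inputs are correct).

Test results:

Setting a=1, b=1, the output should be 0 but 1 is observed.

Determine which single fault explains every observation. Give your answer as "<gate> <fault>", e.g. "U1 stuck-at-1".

U5 stuck-at-1

Fault-free values for test 1 (a=1, b=1): U1=1, U2=0, U3=0, U4=0, U5=0, giving Y=0. Observed 1.
Test 1: faults giving observed 1 are {U5 stuck-at-1}.
Only U5 stuck-at-1 is consistent with every test.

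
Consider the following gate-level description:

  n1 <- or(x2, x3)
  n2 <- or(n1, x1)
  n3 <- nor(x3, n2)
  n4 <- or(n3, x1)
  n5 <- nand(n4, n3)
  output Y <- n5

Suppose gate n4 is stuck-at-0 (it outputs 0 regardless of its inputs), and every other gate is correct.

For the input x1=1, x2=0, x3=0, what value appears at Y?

Propagate with n4 forced: n1=0, n2=1, n3=0, n4=0 [stuck-at-0], n5=1.
So Y = 1. (Same as the fault-free value — the fault is masked on this input.)

1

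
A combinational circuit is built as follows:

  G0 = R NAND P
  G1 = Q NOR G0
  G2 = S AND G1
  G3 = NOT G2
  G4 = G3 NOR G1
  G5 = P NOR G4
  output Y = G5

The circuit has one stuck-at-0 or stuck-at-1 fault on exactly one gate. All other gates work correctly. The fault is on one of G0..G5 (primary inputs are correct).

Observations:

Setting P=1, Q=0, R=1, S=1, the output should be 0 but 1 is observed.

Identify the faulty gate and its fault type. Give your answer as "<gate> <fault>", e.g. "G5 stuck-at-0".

Fault-free values for test 1 (P=1, Q=0, R=1, S=1): G0=0, G1=1, G2=1, G3=0, G4=0, G5=0, giving Y=0. Observed 1.
Test 1: faults giving observed 1 are {G5 stuck-at-1}.
Only G5 stuck-at-1 is consistent with every test.

G5 stuck-at-1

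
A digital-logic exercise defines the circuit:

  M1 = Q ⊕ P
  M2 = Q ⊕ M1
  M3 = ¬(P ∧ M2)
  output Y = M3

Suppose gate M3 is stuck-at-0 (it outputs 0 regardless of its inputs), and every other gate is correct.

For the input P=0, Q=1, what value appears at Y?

Propagate with M3 forced: M1=1, M2=0, M3=0 [stuck-at-0].
So Y = 0. (Without the fault it would be 1.)

0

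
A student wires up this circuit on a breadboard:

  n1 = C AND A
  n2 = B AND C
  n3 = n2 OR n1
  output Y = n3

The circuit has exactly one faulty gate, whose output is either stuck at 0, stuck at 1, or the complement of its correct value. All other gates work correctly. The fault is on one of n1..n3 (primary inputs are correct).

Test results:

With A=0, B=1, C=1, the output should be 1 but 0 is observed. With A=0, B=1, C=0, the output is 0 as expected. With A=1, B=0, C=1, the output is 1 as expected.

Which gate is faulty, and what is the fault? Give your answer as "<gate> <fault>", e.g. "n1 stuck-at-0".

n2 stuck-at-0

Fault-free values for test 1 (A=0, B=1, C=1): n1=0, n2=1, n3=1, giving Y=1. Observed 0.
Test 1: faults giving observed 0 are {n2 stuck-at-0, n2 inverted output, n3 stuck-at-0, n3 inverted output}.
Test 2 (A=0, B=1, C=0): fault-free n1=0, n2=0, n3=0 → 0; observed 0. Eliminates n2 inverted output, n3 inverted output.
Test 3 (A=1, B=0, C=1): fault-free n1=1, n2=0, n3=1 → 1; observed 1. Eliminates n3 stuck-at-0.
Only n2 stuck-at-0 is consistent with every test.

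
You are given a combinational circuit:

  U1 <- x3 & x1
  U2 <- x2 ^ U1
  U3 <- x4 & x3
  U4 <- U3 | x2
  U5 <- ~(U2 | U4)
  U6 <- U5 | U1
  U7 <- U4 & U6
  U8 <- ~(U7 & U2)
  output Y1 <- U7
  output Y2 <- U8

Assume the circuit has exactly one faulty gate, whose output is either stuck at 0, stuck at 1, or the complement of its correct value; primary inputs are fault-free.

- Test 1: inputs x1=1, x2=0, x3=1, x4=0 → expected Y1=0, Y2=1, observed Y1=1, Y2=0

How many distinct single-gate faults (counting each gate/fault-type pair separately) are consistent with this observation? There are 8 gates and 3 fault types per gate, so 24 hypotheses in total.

Fault-free: U1=1, U2=1, U3=0, U4=0, U5=0, U6=1, U7=0, U8=1 → Y1=0, Y2=1. Observed Y1=1, Y2=0.
  U1: none of the 3 fault types match ✗
  U2: none of the 3 fault types match ✗
  U3: stuck-at-1, inverted output ✓; others ✗
  U4: stuck-at-1, inverted output ✓; others ✗
  U5: none of the 3 fault types match ✗
  U6: none of the 3 fault types match ✗
  U7: stuck-at-1, inverted output ✓; others ✗
  U8: none of the 3 fault types match ✗
Consistent faults: {U3 stuck-at-1, U3 inverted output, U4 stuck-at-1, U4 inverted output, U7 stuck-at-1, U7 inverted output} — 6 in all.

6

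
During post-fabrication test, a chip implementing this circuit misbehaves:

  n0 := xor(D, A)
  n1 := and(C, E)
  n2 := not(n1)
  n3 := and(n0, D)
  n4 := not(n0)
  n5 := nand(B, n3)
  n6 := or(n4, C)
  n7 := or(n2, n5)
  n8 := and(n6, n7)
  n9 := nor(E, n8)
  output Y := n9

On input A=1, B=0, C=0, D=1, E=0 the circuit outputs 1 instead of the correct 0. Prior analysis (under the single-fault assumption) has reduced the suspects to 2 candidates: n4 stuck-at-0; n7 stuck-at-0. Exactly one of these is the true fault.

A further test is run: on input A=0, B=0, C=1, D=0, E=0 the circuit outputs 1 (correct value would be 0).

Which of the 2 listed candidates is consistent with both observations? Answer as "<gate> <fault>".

Evaluate each candidate on input A=0, B=0, C=1, D=0, E=0:
  n4 stuck-at-0: n0=0, n1=0, n2=1, n3=0, n4=0 [stuck-at-0], n5=1, n6=1, n7=1, n8=1, n9=0 → 0 — eliminated
  n7 stuck-at-0: n0=0, n1=0, n2=1, n3=0, n4=1, n5=1, n6=1, n7=0 [stuck-at-0], n8=0, n9=1 → 1 — matches
Only n7 stuck-at-0 reproduces the observed 1.

n7 stuck-at-0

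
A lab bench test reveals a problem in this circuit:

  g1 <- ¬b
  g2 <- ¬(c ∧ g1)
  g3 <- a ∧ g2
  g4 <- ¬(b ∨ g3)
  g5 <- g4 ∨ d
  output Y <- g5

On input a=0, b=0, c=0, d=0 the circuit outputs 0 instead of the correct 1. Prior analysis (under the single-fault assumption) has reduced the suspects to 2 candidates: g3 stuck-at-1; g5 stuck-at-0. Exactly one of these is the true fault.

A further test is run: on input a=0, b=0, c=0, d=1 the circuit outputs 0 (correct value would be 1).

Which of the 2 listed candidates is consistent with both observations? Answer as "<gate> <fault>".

Evaluate each candidate on input a=0, b=0, c=0, d=1:
  g3 stuck-at-1: g1=1, g2=1, g3=1 [stuck-at-1], g4=0, g5=1 → 1 — eliminated
  g5 stuck-at-0: g1=1, g2=1, g3=0, g4=1, g5=0 [stuck-at-0] → 0 — matches
Only g5 stuck-at-0 reproduces the observed 0.

g5 stuck-at-0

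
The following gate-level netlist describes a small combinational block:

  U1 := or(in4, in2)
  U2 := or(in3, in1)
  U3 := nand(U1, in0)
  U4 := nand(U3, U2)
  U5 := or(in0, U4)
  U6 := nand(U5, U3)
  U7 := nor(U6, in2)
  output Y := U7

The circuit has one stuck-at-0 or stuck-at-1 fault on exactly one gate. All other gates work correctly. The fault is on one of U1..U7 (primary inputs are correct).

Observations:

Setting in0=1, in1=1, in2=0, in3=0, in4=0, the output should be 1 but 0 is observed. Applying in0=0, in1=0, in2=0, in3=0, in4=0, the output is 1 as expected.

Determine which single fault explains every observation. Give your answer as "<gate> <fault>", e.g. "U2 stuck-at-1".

U1 stuck-at-1

Fault-free values for test 1 (in0=1, in1=1, in2=0, in3=0, in4=0): U1=0, U2=1, U3=1, U4=0, U5=1, U6=0, U7=1, giving Y=1. Observed 0.
Test 1: faults giving observed 0 are {U1 stuck-at-1, U3 stuck-at-0, U5 stuck-at-0, U6 stuck-at-1, U7 stuck-at-0}.
Test 2 (in0=0, in1=0, in2=0, in3=0, in4=0): fault-free U1=0, U2=0, U3=1, U4=1, U5=1, U6=0, U7=1 → 1; observed 1. Eliminates U3 stuck-at-0, U5 stuck-at-0, U6 stuck-at-1, U7 stuck-at-0.
Only U1 stuck-at-1 is consistent with every test.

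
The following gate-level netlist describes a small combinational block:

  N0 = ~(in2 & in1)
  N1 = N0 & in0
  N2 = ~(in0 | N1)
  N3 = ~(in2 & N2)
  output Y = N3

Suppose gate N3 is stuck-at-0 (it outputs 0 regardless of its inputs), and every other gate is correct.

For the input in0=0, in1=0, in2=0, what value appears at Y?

Propagate with N3 forced: N0=1, N1=0, N2=1, N3=0 [stuck-at-0].
So Y = 0. (Without the fault it would be 1.)

0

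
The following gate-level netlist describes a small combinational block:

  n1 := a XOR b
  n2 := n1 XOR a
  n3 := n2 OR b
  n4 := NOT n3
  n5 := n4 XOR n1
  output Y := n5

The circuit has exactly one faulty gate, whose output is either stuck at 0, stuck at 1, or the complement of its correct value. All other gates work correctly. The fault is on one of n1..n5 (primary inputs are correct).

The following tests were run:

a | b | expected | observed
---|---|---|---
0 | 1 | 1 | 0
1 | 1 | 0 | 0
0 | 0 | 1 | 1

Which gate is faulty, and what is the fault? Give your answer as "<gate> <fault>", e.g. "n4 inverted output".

Fault-free values for test 1 (a=0, b=1): n1=1, n2=1, n3=1, n4=0, n5=1, giving Y=1. Observed 0.
Test 1: faults giving observed 0 are {n1 stuck-at-0, n1 inverted output, n3 stuck-at-0, n3 inverted output, n4 stuck-at-1, n4 inverted output, n5 stuck-at-0, n5 inverted output}.
Test 2 (a=1, b=1): fault-free n1=0, n2=1, n3=1, n4=0, n5=0 → 0; observed 0. Eliminates n1 inverted output, n3 stuck-at-0, n3 inverted output, n4 stuck-at-1, n4 inverted output, n5 inverted output.
Test 3 (a=0, b=0): fault-free n1=0, n2=0, n3=0, n4=1, n5=1 → 1; observed 1. Eliminates n5 stuck-at-0.
Only n1 stuck-at-0 is consistent with every test.

n1 stuck-at-0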